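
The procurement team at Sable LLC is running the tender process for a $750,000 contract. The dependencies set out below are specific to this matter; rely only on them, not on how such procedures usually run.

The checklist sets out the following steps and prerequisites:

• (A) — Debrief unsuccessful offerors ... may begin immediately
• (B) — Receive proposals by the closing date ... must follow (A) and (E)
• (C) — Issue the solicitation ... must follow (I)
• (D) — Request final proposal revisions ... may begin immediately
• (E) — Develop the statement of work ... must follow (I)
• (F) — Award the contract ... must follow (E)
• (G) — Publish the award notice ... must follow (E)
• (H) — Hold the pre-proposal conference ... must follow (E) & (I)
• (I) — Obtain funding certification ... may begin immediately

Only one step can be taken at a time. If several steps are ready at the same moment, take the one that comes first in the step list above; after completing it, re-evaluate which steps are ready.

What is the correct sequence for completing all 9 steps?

(A), (D) and (I) have no prerequisites; (A) is listed earlier, so (A) is first.
Ready: (D) and (I). (D) is listed earlier → (D).
(I) is the only step now ready → (I).
Ready: (C) and (E). (C) is listed earlier → (C).
(E) needed (I), now all done → (E).
Ready: (B), (F), (G) and (H). (B) is listed earlier → (B).
(F), (G) and (H) are all available; (F) is listed earlier → (F).
Now (G) and (H) have their prerequisites met. (G) is listed earlier, so (G) next.
(H) needed (E) and (I), now all done → (H).

(A), (D), (I), (C), (E), (B), (F), (G), (H)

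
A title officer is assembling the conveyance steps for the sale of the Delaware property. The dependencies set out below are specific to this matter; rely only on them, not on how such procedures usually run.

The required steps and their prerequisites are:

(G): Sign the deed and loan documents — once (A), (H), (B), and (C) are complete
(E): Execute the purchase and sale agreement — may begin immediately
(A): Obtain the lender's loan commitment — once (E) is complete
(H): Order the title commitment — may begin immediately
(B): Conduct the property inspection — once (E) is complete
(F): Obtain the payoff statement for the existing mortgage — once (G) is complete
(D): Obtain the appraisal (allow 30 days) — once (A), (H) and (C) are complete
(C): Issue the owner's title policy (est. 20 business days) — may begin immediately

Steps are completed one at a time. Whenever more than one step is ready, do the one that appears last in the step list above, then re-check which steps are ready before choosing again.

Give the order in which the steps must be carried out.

Nothing is required for (C), (H) and (E). (C) is listed later → (C) first.
Now (H) and (E) have their prerequisites met. (H) is listed later, so (H) next.
That leaves (E) as the only ready step → (E).
Ready: (B) and (A). (B) is listed later → (B).
(A) is the only step now ready → (A).
(D) and (G) are both available; (D) is listed later → (D).
(G) needed (C), (B), (H) and (A), now all done → (G).
That leaves (F) as the only ready step → (F).

(C), (H), (E), (B), (A), (D), (G), (F)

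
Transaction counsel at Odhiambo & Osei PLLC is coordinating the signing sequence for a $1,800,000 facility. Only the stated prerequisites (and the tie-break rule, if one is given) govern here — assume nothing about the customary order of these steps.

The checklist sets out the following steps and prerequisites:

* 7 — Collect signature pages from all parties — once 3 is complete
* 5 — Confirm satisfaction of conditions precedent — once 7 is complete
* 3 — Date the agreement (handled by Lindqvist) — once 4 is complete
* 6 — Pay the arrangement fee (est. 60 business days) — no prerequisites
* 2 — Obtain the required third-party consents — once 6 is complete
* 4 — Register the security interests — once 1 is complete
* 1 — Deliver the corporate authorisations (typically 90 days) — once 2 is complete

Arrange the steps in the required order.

6 has no prerequisites → 6 first.
2 needed 6, now all done → 2.
1 needed 2, now all done → 1.
4 is the only step now ready → 4.
3 is the only step now ready → 3.
That leaves 7 as the only ready step → 7.
Next only 5 has its prerequisites met → 5.

6, 2, 1, 4, 3, 7, 5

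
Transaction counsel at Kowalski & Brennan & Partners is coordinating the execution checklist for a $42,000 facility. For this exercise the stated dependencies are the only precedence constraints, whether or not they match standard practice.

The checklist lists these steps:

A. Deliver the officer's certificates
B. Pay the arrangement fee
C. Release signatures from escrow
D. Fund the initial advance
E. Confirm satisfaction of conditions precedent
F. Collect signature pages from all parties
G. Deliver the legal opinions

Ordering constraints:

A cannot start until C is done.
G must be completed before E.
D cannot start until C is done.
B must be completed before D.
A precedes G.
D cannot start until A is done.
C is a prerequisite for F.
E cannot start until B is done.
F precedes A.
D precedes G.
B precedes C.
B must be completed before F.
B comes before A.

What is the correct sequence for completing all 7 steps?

Only B has no prerequisites, so it is first.
C needed B, now all done → C.
That leaves F as the only ready step → F.
A needed B, C and F, now all done → A.
That leaves D as the only ready step → D.
That leaves G as the only ready step → G.
E needed B and G, now all done → E.

B → C → F → A → D → G → E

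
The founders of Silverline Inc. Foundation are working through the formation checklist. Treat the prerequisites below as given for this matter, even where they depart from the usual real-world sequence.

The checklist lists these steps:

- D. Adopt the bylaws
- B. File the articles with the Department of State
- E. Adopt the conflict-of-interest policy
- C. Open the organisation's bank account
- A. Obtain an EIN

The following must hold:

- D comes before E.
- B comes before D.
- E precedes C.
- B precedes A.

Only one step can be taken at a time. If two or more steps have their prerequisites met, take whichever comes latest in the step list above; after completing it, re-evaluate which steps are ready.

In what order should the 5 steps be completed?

B A D E C

B has no prerequisites → B first.
A and D are both available; A is listed later → A.
D is the only step now ready → D.
E needed D, now all done → E.
Next only C has its prerequisites met → C.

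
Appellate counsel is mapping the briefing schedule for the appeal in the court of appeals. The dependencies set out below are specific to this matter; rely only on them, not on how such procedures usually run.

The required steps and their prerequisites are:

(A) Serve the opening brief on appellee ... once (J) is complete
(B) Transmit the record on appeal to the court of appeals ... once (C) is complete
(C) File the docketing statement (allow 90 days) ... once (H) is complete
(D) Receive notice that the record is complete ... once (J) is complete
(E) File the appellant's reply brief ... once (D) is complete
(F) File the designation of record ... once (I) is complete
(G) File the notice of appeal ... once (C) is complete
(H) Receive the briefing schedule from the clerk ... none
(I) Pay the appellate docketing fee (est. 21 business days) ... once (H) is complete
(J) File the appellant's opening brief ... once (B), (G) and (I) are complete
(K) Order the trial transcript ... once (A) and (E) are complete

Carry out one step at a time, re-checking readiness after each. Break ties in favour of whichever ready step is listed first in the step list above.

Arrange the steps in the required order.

(H) (C) (B) (G) (I) (F) (J) (A) (D) (E) (K)

(H) is the only step with nothing outstanding, so it goes first.
Now (C) and (I) have their prerequisites met. (C) is listed earlier, so (C) next.
Now (B), (G) and (I) have their prerequisites met. (B) is listed earlier, so (B) next.
Now (G) and (I) have their prerequisites met. (G) is listed earlier, so (G) next.
Next only (I) has its prerequisites met → (I).
Now (F) and (J) have their prerequisites met. (F) is listed earlier, so (F) next.
That leaves (J) as the only ready step → (J).
Now (A) and (D) have their prerequisites met. (A) is listed earlier, so (A) next.
(D) needed (J), now all done → (D).
(E) needed (D), now all done → (E).
(K) needed (A) and (E), now all done → (K).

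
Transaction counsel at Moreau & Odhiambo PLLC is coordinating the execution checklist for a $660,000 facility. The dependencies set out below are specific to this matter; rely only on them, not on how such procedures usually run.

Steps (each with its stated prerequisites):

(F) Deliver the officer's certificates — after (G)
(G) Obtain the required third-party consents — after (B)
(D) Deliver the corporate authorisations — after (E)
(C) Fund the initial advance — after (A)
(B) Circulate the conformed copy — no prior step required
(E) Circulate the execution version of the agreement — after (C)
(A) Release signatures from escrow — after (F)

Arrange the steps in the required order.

Only (B) has no prerequisites, so it is first.
(G) is the only step now ready → (G).
That leaves (F) as the only ready step → (F).
Next only (A) has its prerequisites met → (A).
Next only (C) has its prerequisites met → (C).
(E) is the only step now ready → (E).
(D) needed (E), now all done → (D).

(B), (G), (F), (A), (C), (E), (D)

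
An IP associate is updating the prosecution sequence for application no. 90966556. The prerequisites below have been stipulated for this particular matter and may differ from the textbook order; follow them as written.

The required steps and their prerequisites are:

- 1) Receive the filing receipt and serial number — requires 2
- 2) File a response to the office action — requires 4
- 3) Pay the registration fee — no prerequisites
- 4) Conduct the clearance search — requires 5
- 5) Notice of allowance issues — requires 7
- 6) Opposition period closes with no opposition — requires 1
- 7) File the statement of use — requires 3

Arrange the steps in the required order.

3, 7, 5, 4, 2, 1, 6

3 has no prerequisites → 3 first.
7 is the only step now ready → 7.
5 needed 7, now all done → 5.
4 is the only step now ready → 4.
2 is the only step now ready → 2.
1 is the only step now ready → 1.
That leaves 6 as the only ready step → 6.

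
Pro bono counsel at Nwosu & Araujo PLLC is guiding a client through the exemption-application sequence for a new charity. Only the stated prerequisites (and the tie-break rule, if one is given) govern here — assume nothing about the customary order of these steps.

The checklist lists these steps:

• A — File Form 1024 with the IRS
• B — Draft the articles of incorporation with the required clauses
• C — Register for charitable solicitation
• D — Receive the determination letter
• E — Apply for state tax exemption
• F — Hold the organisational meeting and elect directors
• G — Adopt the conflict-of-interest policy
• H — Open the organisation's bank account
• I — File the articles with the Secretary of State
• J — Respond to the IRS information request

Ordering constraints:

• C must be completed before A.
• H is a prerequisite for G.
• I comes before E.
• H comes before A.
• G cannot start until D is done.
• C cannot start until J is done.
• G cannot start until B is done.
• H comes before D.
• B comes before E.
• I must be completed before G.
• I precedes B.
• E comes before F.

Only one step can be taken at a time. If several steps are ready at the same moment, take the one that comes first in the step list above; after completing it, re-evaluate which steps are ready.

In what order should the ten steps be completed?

H, I and J have no prerequisites; H is listed earlier, so H is first.
Now D, I and J have their prerequisites met. D is listed earlier, so D next.
Now I and J have their prerequisites met. I is listed earlier, so I next.
Now B and J have their prerequisites met. B is listed earlier, so B next.
E and G now also ready, so the ready set is {E, G, J}; E is listed earlier → E.
F now also ready, so the ready set is {F, G, J}; F is listed earlier → F.
G and J are both available; G is listed earlier → G.
Next only J has its prerequisites met → J.
That leaves C as the only ready step → C.
A needed C and H, now all done → A.

H D I B E F G J C A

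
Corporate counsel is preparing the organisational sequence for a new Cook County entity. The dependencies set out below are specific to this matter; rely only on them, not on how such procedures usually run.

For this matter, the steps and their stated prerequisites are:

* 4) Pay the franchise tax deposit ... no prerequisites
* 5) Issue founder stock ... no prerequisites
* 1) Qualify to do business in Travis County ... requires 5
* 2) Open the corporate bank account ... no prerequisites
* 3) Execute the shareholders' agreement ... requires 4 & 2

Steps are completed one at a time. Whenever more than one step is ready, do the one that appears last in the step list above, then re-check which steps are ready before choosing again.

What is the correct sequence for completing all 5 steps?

Nothing is required for 2, 5 and 4. 2 is listed later → 2 first.
Ready: 5 and 4. 5 is listed later → 5.
Now 1 and 4 have their prerequisites met. 1 is listed later, so 1 next.
4 is the only step now ready → 4.
That leaves 3 as the only ready step → 3.

2, 5, 1, 4, 3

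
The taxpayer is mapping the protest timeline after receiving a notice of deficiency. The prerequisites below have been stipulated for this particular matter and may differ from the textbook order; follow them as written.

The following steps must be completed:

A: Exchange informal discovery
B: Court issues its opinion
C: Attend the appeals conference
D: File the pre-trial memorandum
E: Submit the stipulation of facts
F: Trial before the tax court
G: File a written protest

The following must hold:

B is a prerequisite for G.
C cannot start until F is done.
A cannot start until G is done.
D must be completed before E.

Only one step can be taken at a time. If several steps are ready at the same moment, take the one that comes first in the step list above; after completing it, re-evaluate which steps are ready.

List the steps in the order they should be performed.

B, D and F have no prerequisites; B is listed earlier, so B is first.
Ready: D, F and G. D is listed earlier → D.
E, F and G are all available; E is listed earlier → E.
Now F and G have their prerequisites met. F is listed earlier, so F next.
Now C and G have their prerequisites met. C is listed earlier, so C next.
G is the only step now ready → G.
Next only A has its prerequisites met → A.

B, D, E, F, C, G, A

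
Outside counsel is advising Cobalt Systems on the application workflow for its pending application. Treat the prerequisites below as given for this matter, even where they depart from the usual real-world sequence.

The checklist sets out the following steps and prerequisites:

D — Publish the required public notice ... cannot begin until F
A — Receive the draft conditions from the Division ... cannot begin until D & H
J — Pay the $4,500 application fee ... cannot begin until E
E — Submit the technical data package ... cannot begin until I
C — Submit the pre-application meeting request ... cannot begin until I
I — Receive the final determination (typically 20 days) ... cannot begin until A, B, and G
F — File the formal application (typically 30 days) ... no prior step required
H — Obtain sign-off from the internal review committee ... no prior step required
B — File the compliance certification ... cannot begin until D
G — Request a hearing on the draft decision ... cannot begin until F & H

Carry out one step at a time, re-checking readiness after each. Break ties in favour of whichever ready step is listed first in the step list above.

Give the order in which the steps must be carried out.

F, D, H, A, B, G, I, E, J, C

Nothing is required for F and H. F is listed earlier → F first.
Now D and H have their prerequisites met. D is listed earlier, so D next.
Now H and B have their prerequisites met. H is listed earlier, so H next.
Now A, B and G have their prerequisites met. A is listed earlier, so A next.
Ready: B and G. B is listed earlier → B.
G needed F and H, now all done → G.
I is the only step now ready → I.
E and C are both available; E is listed earlier → E.
J now also ready, so the ready set is {J, C}; J is listed earlier → J.
C is the only step now ready → C.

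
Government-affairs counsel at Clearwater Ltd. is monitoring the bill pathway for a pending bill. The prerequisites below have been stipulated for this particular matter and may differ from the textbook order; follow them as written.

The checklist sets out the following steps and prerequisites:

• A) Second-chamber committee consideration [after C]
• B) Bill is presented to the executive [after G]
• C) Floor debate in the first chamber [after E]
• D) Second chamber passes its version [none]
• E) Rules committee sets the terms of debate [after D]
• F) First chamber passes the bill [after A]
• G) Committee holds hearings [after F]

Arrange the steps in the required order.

D E C A F G B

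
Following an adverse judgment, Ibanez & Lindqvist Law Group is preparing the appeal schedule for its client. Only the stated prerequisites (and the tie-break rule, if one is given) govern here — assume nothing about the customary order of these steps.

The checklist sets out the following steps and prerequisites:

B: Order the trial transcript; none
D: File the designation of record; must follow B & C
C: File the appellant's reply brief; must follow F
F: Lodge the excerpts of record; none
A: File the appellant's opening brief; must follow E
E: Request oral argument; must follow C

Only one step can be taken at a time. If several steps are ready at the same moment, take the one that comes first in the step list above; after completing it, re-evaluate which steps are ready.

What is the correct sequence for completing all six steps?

B, F, C, D, E, A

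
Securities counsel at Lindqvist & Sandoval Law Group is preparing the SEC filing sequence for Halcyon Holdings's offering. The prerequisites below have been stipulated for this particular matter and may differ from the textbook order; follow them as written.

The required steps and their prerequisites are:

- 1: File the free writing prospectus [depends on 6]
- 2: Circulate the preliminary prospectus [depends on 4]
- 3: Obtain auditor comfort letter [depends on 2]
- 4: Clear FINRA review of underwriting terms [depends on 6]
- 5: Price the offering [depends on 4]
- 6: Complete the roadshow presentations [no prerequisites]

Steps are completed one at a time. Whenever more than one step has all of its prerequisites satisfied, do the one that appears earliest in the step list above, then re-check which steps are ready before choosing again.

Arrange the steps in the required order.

6, 1, 4, 2, 3, 5

6 has no prerequisites → 6 first.
1 and 4 are both available; 1 is listed earlier → 1.
4 needed 6, now all done → 4.
Now 2 and 5 have their prerequisites met. 2 is listed earlier, so 2 next.
3 now also ready, so the ready set is {3, 5}; 3 is listed earlier → 3.
5 is the only step now ready → 5.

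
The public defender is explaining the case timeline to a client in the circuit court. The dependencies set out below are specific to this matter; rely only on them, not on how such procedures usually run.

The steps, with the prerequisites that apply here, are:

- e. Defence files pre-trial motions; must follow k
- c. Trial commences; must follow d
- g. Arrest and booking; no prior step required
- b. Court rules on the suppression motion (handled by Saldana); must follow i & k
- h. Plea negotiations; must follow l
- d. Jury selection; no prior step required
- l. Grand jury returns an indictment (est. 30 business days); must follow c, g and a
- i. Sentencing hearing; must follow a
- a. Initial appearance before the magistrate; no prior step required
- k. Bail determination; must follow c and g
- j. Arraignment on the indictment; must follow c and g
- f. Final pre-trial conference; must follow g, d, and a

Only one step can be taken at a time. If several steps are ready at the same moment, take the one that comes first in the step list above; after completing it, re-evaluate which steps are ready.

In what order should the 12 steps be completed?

g, d, c, a, l, h, i, k, e, b, j, f

Nothing is required for g, d and a. g is listed earlier → g first.
Now d and a have their prerequisites met. d is listed earlier, so d next.
c and a are both available; c is listed earlier → c.
k and j now also ready, so the ready set is {a, k, j}; a is listed earlier → a.
l, i, k, j and f are all available; l is listed earlier → l.
h now also ready, so the ready set is {h, i, k, j, f}; h is listed earlier → h.
Now i, k, j and f have their prerequisites met. i is listed earlier, so i next.
Ready: k, j and f. k is listed earlier → k.
Now e, b, j and f have their prerequisites met. e is listed earlier, so e next.
Now b, j and f have their prerequisites met. b is listed earlier, so b next.
Ready: j and f. j is listed earlier → j.
f needed g, d and a, now all done → f.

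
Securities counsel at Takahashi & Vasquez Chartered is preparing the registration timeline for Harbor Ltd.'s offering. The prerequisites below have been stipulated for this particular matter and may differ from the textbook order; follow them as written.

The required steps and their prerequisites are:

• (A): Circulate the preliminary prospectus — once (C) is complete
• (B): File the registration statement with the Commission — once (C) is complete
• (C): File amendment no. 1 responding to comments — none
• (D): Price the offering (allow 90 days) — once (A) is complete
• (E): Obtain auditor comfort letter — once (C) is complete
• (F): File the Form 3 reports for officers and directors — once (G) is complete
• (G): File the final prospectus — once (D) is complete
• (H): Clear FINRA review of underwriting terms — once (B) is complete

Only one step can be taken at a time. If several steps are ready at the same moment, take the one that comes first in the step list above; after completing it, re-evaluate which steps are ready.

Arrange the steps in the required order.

(C), (A), (B), (D), (E), (G), (F), (H)

(C) is the only step with nothing outstanding, so it goes first.
(A), (B) and (E) are all available; (A) is listed earlier → (A).
(B), (D) and (E) are all available; (B) is listed earlier → (B).
Now (D), (E) and (H) have their prerequisites met. (D) is listed earlier, so (D) next.
Ready: (E), (G) and (H). (E) is listed earlier → (E).
Now (G) and (H) have their prerequisites met. (G) is listed earlier, so (G) next.
(F) now also ready, so the ready set is {(F), (H)}; (F) is listed earlier → (F).
That leaves (H) as the only ready step → (H).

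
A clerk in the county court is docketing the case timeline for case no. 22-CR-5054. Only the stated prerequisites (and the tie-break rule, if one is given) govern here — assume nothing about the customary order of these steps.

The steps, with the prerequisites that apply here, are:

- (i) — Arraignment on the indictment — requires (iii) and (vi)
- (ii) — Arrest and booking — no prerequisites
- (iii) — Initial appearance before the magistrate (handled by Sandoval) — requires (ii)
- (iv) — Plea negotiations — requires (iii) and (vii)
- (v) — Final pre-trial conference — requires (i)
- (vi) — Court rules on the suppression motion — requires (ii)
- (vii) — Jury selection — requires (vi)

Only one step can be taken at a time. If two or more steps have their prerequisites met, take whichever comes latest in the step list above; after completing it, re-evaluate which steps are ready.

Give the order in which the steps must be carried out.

(ii) has no prerequisites → (ii) first.
Now (vi) and (iii) have their prerequisites met. (vi) is listed later, so (vi) next.
(vii) and (iii) are both available; (vii) is listed later → (vii).
(iii) is the only step now ready → (iii).
Now (iv) and (i) have their prerequisites met. (iv) is listed later, so (iv) next.
(i) is the only step now ready → (i).
(v) needed (i), now all done → (v).

(ii) (vi) (vii) (iii) (iv) (i) (v)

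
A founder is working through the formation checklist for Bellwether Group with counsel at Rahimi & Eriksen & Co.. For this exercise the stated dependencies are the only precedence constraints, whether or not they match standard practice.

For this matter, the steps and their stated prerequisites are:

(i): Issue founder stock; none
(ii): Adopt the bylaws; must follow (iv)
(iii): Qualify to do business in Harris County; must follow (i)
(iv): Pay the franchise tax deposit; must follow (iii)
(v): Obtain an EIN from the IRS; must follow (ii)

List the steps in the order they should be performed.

Only (i) has no prerequisites, so it is first.
That leaves (iii) as the only ready step → (iii).
(iv) is the only step now ready → (iv).
That leaves (ii) as the only ready step → (ii).
(v) needed (ii), now all done → (v).

(i) → (iii) → (iv) → (ii) → (v)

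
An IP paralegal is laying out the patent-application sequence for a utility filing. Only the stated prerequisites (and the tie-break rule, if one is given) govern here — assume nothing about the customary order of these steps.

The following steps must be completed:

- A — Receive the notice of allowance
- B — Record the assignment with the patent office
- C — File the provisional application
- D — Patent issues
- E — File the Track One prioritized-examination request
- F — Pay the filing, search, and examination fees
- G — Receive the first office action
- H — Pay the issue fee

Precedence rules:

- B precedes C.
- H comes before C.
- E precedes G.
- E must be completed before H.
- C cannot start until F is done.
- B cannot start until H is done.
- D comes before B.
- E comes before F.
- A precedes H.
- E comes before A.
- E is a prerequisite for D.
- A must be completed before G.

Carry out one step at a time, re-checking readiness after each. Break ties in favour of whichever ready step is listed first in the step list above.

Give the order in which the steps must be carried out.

E → A → D → F → G → H → B → C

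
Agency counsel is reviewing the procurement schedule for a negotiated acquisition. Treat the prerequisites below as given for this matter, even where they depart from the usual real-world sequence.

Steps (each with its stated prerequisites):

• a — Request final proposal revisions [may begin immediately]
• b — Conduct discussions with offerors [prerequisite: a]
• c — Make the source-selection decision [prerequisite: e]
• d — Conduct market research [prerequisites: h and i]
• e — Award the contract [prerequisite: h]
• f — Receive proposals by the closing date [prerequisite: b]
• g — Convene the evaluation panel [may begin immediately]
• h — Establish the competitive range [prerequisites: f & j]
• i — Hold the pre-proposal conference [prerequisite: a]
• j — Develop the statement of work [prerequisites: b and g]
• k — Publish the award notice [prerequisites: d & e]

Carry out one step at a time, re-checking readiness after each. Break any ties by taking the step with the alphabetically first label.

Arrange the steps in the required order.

Nothing is required for a and g. a has the earlier label → a first.
b and i now also ready, so the ready set is {b, g, i}; b has the earlier label → b.
f, g and i are all available; f has the earlier label → f.
Now g and i have their prerequisites met. g has the earlier label, so g next.
i and j are both available; i has the earlier label → i.
j needed b and g, now all done → j.
Next only h has its prerequisites met → h.
Now d and e have their prerequisites met. d has the earlier label, so d next.
e needed h, now all done → e.
Now c and k have their prerequisites met. c has the earlier label, so c next.
k needed d and e, now all done → k.

a → b → f → g → i → j → h → d → e → c → k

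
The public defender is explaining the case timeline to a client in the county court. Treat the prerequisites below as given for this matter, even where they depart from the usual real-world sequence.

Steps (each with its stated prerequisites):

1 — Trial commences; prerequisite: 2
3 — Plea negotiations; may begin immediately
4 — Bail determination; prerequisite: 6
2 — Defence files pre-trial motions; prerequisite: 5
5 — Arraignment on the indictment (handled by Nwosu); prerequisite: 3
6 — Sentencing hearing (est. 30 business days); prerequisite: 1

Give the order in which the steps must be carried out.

3, 5, 2, 1, 6, 4

3 is the only step with nothing outstanding, so it goes first.
5 needed 3, now all done → 5.
2 is the only step now ready → 2.
Next only 1 has its prerequisites met → 1.
That leaves 6 as the only ready step → 6.
4 needed 6, now all done → 4.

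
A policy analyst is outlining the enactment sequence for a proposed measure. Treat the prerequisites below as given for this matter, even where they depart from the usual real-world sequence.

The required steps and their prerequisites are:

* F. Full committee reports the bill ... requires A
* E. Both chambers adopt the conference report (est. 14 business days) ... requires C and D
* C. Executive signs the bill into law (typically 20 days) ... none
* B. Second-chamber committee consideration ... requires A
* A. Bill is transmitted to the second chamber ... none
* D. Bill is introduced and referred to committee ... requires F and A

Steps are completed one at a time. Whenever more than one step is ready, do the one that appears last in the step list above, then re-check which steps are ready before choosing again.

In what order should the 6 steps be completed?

A and C have no prerequisites; A is listed later, so A is first.
B, C and F are all available; B is listed later → B.
C and F are both available; C is listed later → C.
F needed A, now all done → F.
D needed A and F, now all done → D.
E needed D and C, now all done → E.

A, B, C, F, D, E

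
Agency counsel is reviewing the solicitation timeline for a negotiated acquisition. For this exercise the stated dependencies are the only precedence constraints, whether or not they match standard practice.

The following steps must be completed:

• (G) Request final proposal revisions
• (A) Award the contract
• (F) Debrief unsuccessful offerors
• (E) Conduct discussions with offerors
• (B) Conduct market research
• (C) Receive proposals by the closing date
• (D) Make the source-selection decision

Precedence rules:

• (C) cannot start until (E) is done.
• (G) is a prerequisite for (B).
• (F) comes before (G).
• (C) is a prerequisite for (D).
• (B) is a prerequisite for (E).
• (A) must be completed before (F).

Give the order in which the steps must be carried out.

(A) (F) (G) (B) (E) (C) (D)

Only (A) has no prerequisites, so it is first.
(F) is the only step now ready → (F).
That leaves (G) as the only ready step → (G).
(B) needed (G), now all done → (B).
(E) needed (B), now all done → (E).
Next only (C) has its prerequisites met → (C).
Next only (D) has its prerequisites met → (D).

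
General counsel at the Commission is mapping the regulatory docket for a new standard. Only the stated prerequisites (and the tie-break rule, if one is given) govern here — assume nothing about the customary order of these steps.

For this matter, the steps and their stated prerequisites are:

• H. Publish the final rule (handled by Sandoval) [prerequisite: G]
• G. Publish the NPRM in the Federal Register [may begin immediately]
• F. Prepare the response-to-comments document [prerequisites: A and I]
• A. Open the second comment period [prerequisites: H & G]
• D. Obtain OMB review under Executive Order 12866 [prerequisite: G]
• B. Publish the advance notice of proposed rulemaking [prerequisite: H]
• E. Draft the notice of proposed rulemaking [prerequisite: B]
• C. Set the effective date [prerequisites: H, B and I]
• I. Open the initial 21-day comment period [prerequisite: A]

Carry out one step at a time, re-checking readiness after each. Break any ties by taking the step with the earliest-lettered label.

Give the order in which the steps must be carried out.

Only G has no prerequisites, so it is first.
Ready: D and H. D has the earlier label → D.
That leaves H as the only ready step → H.
Now A and B have their prerequisites met. A has the earlier label, so A next.
I now also ready, so the ready set is {B, I}; B has the earlier label → B.
Ready: E and I. E has the earlier label → E.
I needed A, now all done → I.
Now C and F have their prerequisites met. C has the earlier label, so C next.
F needed A and I, now all done → F.

G, D, H, A, B, E, I, C, F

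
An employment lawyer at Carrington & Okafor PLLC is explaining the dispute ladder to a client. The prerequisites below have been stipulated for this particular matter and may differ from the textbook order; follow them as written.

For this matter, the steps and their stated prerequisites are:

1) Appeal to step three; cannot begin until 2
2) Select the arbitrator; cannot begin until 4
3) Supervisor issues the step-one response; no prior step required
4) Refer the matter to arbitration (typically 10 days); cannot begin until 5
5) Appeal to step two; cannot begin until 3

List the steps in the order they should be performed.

3, 5, 4, 2, 1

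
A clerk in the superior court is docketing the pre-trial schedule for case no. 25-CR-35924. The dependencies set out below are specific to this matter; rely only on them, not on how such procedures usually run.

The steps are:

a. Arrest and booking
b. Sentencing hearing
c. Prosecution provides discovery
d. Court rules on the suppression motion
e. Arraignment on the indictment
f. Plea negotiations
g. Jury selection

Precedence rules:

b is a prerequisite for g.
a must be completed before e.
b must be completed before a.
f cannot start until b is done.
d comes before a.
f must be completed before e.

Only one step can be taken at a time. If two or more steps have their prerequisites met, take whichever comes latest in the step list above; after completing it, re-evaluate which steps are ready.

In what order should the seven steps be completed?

d → c → b → g → f → a → e

d, c and b have no prerequisites; d is listed later, so d is first.
c and b are both available; c is listed later → c.
Next only b has its prerequisites met → b.
g, f and a are all available; g is listed later → g.
Ready: f and a. f is listed later → f.
That leaves a as the only ready step → a.
e needed f and a, now all done → e.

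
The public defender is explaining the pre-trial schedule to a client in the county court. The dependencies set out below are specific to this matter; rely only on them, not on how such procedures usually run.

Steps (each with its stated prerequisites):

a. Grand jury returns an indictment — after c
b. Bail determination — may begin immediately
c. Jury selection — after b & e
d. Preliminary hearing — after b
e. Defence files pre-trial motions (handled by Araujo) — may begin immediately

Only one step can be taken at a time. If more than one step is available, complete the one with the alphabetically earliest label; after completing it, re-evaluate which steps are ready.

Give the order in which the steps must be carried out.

Nothing is required for b and e. b has the earlier label → b first.
d now also ready, so the ready set is {d, e}; d has the earlier label → d.
e is the only step now ready → e.
c is the only step now ready → c.
Next only a has its prerequisites met → a.

b d e c a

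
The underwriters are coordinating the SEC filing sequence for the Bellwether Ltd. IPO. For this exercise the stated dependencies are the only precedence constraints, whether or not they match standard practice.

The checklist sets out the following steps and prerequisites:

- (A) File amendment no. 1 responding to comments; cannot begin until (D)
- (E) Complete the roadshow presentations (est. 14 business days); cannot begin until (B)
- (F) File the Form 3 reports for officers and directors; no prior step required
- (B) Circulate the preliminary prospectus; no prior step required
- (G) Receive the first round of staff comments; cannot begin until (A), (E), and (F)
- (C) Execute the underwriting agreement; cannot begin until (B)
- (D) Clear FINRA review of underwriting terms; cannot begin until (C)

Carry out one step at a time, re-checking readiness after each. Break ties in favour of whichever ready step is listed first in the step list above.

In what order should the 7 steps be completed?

(F) and (B) have no prerequisites; (F) is listed earlier, so (F) is first.
Next only (B) has its prerequisites met → (B).
Now (E) and (C) have their prerequisites met. (E) is listed earlier, so (E) next.
(C) is the only step now ready → (C).
(D) needed (C), now all done → (D).
(A) needed (D), now all done → (A).
(G) is the only step now ready → (G).

(F) (B) (E) (C) (D) (A) (G)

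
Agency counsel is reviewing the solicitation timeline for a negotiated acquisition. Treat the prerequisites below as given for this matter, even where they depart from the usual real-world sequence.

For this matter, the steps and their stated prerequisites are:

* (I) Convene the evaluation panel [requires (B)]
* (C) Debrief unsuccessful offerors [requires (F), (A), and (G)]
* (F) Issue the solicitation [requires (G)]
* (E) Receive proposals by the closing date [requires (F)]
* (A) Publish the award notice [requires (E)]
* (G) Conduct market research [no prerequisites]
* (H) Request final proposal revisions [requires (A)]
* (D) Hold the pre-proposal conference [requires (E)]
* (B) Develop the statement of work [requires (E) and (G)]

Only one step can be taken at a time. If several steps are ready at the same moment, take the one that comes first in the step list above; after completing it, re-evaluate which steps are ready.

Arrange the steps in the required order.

(G) has no prerequisites → (G) first.
(F) needed (G), now all done → (F).
That leaves (E) as the only ready step → (E).
Ready: (A), (D) and (B). (A) is listed earlier → (A).
(C) and (H) now also ready, so the ready set is {(C), (H), (D), (B)}; (C) is listed earlier → (C).
Now (H), (D) and (B) have their prerequisites met. (H) is listed earlier, so (H) next.
Now (D) and (B) have their prerequisites met. (D) is listed earlier, so (D) next.
That leaves (B) as the only ready step → (B).
Next only (I) has its prerequisites met → (I).

(G), (F), (E), (A), (C), (H), (D), (B), (I)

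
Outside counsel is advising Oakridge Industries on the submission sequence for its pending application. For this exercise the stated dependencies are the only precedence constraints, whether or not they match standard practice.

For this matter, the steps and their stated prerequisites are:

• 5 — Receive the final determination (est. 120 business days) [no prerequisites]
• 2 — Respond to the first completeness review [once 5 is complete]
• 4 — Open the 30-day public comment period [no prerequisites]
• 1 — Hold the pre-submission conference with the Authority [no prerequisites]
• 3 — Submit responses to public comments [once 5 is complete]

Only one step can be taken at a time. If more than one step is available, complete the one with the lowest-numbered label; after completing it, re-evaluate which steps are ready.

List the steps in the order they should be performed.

1, 4, 5, 2, 3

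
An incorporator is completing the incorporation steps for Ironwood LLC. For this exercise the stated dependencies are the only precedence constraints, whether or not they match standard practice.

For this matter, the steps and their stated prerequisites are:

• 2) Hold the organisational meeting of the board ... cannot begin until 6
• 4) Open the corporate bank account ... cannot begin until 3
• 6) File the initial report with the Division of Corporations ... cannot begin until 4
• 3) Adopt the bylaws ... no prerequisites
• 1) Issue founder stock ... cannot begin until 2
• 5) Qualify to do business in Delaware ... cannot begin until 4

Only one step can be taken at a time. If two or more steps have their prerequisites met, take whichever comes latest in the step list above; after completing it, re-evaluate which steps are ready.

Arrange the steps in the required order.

3 4 5 6 2 1

3 has no prerequisites → 3 first.
4 needed 3, now all done → 4.
5 and 6 are both available; 5 is listed later → 5.
Next only 6 has its prerequisites met → 6.
2 needed 6, now all done → 2.
1 needed 2, now all done → 1.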